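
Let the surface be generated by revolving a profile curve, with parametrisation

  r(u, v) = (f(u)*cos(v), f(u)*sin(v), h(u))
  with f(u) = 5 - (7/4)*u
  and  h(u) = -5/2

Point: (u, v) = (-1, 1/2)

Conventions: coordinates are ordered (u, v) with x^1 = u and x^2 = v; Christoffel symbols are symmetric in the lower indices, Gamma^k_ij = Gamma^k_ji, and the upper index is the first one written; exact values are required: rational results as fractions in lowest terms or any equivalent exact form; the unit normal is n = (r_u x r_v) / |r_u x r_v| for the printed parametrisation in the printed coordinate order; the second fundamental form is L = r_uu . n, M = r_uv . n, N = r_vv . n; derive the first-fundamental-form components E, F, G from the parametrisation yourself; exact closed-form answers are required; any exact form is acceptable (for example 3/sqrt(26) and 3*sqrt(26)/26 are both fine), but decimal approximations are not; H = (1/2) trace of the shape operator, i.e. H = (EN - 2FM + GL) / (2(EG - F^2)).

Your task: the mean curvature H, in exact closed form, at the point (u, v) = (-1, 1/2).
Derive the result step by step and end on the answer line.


f = 27/4, f' = -7/4, f'' = 0, h' = 0, h'' = 0
E = 49/16, F = 0, G = 729/16; answer radicand W^2 = 49/16
unnormalised second-form numerators: l = 0, m = 0, n = 0; L = l/sqrt(49/16), and similarly M = m/sqrt(W^2), N = n/sqrt(W^2)
H = (E*n - 2*F*m + G*l) / (2*(EG - F^2)*sqrt(W^2)); E*n - 2*F*m + G*l = 0, EG - F^2 = 35721/256, so H = (0)/sqrt(49/16)

Answer: H = 0


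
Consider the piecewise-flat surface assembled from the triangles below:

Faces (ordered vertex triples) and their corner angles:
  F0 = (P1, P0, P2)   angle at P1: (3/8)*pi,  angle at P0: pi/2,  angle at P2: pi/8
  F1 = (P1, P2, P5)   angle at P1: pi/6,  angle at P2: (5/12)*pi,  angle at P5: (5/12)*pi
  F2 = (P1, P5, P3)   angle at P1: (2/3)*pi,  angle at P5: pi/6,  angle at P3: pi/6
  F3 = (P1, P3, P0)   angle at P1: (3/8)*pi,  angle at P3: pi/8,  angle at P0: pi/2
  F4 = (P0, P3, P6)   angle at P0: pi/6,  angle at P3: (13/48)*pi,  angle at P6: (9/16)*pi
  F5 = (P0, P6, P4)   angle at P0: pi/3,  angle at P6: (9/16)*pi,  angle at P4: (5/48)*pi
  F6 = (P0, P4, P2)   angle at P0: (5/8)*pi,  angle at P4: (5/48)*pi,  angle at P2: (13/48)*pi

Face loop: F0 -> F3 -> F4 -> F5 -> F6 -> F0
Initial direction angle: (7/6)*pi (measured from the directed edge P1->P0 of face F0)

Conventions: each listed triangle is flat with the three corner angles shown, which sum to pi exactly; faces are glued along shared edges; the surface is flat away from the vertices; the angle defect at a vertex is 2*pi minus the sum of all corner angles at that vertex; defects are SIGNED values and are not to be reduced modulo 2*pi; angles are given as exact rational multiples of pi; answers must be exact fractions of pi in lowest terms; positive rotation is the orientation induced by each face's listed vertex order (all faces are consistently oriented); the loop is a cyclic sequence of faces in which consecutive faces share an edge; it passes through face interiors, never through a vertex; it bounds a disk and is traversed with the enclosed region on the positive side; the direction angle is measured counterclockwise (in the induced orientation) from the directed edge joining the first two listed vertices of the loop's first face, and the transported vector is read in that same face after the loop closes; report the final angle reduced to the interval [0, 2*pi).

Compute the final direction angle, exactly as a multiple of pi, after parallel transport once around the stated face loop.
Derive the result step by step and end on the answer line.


enclosed vertex P0: corner angles sum to (17/8)*pi, defect = 2*pi - (17/8)*pi = -pi/8
summing the enclosed defects onto the initial angle, mod 2*pi in the induced orientation:
final angle = (7/6)*pi - pi/8 = (25/24)*pi (mod 2*pi)

Answer: final direction angle = (25/24)*pi


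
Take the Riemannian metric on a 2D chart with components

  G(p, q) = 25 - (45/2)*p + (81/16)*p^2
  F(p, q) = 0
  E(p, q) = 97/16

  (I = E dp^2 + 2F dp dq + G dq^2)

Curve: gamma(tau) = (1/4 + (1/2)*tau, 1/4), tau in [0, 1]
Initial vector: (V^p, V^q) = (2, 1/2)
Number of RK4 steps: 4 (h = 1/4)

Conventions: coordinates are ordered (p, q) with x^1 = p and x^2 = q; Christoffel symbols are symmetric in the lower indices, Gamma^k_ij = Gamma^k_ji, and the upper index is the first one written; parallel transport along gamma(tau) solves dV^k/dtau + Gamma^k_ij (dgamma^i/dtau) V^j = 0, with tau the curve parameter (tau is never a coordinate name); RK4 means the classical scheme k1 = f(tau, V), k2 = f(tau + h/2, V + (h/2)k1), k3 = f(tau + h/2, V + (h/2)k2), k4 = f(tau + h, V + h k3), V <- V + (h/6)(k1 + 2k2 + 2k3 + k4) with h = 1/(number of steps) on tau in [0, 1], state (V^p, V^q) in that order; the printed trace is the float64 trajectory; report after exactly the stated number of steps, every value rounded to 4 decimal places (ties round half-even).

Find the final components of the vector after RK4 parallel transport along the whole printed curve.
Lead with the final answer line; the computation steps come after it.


Answer: V^p = 2.0000, V^q = 0.6698

gamma'(tau) = (1/2, 0); f(tau, V)^k = -Gamma^k_ij(gamma(tau)) gamma'^i(tau) V^j; h = 1/4; intermediate values shown to 6 dp
curve data and Christoffel symbols at the stage parameters:
  tau = 0.000000: gamma = (0.250000, 0.250000), gamma' = (0.500000, 0.000000); Gamma_ppp = 0.000000, Gamma_ppq = 0.000000, Gamma_pqq = 1.646907, Gamma_qpp = 0.000000, Gamma_qpq = -0.507042, Gamma_qqq = 0.000000
  tau = 0.125000: gamma = (0.312500, 0.250000), gamma' = (0.500000, 0.000000); Gamma_ppp = 0.000000, Gamma_ppq = 0.000000, Gamma_pqq = 1.594716, Gamma_qpp = 0.000000, Gamma_qpq = -0.523636, Gamma_qqq = 0.000000
  tau = 0.250000: gamma = (0.375000, 0.250000), gamma' = (0.500000, 0.000000); Gamma_ppp = 0.000000, Gamma_ppq = 0.000000, Gamma_pqq = 1.542526, Gamma_qpp = 0.000000, Gamma_qpq = -0.541353, Gamma_qqq = 0.000000
  tau = 0.375000: gamma = (0.437500, 0.250000), gamma' = (0.500000, 0.000000); Gamma_ppp = 0.000000, Gamma_ppq = 0.000000, Gamma_pqq = 1.490335, Gamma_qpp = 0.000000, Gamma_qpq = -0.560311, Gamma_qqq = 0.000000
  tau = 0.500000: gamma = (0.500000, 0.250000), gamma' = (0.500000, 0.000000); Gamma_ppp = 0.000000, Gamma_ppq = 0.000000, Gamma_pqq = 1.438144, Gamma_qpp = 0.000000, Gamma_qpq = -0.580645, Gamma_qqq = 0.000000
  tau = 0.625000: gamma = (0.562500, 0.250000), gamma' = (0.500000, 0.000000); Gamma_ppp = 0.000000, Gamma_ppq = 0.000000, Gamma_pqq = 1.385954, Gamma_qpp = 0.000000, Gamma_qpq = -0.602510, Gamma_qqq = 0.000000
  tau = 0.750000: gamma = (0.625000, 0.250000), gamma' = (0.500000, 0.000000); Gamma_ppp = 0.000000, Gamma_ppq = 0.000000, Gamma_pqq = 1.333763, Gamma_qpp = 0.000000, Gamma_qpq = -0.626087, Gamma_qqq = 0.000000
  tau = 0.875000: gamma = (0.687500, 0.250000), gamma' = (0.500000, 0.000000); Gamma_ppp = 0.000000, Gamma_ppq = 0.000000, Gamma_pqq = 1.281572, Gamma_qpp = 0.000000, Gamma_qpq = -0.651584, Gamma_qqq = 0.000000
  tau = 1.000000: gamma = (0.750000, 0.250000), gamma' = (0.500000, 0.000000); Gamma_ppp = 0.000000, Gamma_ppq = 0.000000, Gamma_pqq = 1.229381, Gamma_qpp = 0.000000, Gamma_qpq = -0.679245, Gamma_qqq = 0.000000
step 0: V^p = 2.0000, V^q = 0.5000
step 1: k1 = (0.000000, 0.126761), k2 = (0.000000, 0.135058), k3 = (0.000000, 0.135329), k4 = (0.000000, 0.144496); V <- V + (h/6)(k1 + 2k2 + 2k3 + k4): V^p = 2.0000, V^q = 0.5338
step 2: k1 = (0.000000, 0.144497), k2 = (0.000000, 0.154617), k3 = (0.000000, 0.154971), k4 = (0.000000, 0.166232); V <- V + (h/6)(k1 + 2k2 + 2k3 + k4): V^p = 2.0000, V^q = 0.5726
step 3: k1 = (0.000000, 0.166233), k2 = (0.000000, 0.178753), k3 = (0.000000, 0.179224), k4 = (0.000000, 0.193269); V <- V + (h/6)(k1 + 2k2 + 2k3 + k4): V^p = 2.0000, V^q = 0.6174
step 4: k1 = (0.000000, 0.193270), k2 = (0.000000, 0.209012), k3 = (0.000000, 0.209653), k4 = (0.000000, 0.227481); V <- V + (h/6)(k1 + 2k2 + 2k3 + k4): V^p = 2.0000, V^q = 0.6698


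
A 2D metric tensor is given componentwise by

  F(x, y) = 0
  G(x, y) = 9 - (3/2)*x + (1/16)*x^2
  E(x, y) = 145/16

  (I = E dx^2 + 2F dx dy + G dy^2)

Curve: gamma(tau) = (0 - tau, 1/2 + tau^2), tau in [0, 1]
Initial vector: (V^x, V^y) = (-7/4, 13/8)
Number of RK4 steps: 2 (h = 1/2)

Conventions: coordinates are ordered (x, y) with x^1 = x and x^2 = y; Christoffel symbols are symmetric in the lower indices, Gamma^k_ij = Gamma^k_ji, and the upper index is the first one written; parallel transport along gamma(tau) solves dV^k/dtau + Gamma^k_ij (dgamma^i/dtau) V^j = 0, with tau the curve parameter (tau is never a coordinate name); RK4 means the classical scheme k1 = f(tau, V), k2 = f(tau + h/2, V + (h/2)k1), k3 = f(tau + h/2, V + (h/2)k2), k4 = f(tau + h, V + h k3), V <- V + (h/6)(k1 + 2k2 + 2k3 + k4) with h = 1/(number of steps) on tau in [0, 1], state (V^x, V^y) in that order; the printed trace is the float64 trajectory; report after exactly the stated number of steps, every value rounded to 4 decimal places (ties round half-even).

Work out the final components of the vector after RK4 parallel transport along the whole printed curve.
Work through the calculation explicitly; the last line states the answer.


gamma'(tau) = (-1, 2*tau); f(tau, V)^k = -Gamma^k_ij(gamma(tau)) gamma'^i(tau) V^j; h = 1/2; intermediate values shown to 6 dp
curve data and Christoffel symbols at the stage parameters:
  tau = 0.000000: gamma = (0.000000, 0.500000), gamma' = (-1.000000, 0.000000); Gamma_xxx = 0.000000, Gamma_xxy = 0.000000, Gamma_xyy = 0.082759, Gamma_yxx = 0.000000, Gamma_yxy = -0.083333, Gamma_yyy = 0.000000
  tau = 0.250000: gamma = (-0.250000, 0.562500), gamma' = (-1.000000, 0.500000); Gamma_xxx = 0.000000, Gamma_xxy = 0.000000, Gamma_xyy = 0.084483, Gamma_yxx = 0.000000, Gamma_yxy = -0.081633, Gamma_yyy = 0.000000
  tau = 0.500000: gamma = (-0.500000, 0.750000), gamma' = (-1.000000, 1.000000); Gamma_xxx = 0.000000, Gamma_xxy = 0.000000, Gamma_xyy = 0.086207, Gamma_yxx = 0.000000, Gamma_yxy = -0.080000, Gamma_yyy = 0.000000
  tau = 0.750000: gamma = (-0.750000, 1.062500), gamma' = (-1.000000, 1.500000); Gamma_xxx = 0.000000, Gamma_xxy = 0.000000, Gamma_xyy = 0.087931, Gamma_yxx = 0.000000, Gamma_yxy = -0.078431, Gamma_yyy = 0.000000
  tau = 1.000000: gamma = (-1.000000, 1.500000), gamma' = (-1.000000, 2.000000); Gamma_xxx = 0.000000, Gamma_xxy = 0.000000, Gamma_xyy = 0.089655, Gamma_yxx = 0.000000, Gamma_yxy = -0.076923, Gamma_yyy = 0.000000
step 0: V^x = -1.7500, V^y = 1.6250
step 1: k1 = (0.000000, -0.135417), k2 = (-0.067212, -0.201318), k3 = (-0.066516, -0.200659), k4 = (-0.131437, -0.264634); V <- V + (h/6)(k1 + 2k2 + 2k3 + k4): V^x = -1.7832, V^y = 1.5247
step 2: k1 = (-0.131437, -0.264633), k2 = (-0.192372, -0.328052), k3 = (-0.190281, -0.328600), k4 = (-0.243928, -0.393625); V <- V + (h/6)(k1 + 2k2 + 2k3 + k4): V^x = -1.8783, V^y = 1.3604

Answer: V^x = -1.8783, V^y = 1.3604


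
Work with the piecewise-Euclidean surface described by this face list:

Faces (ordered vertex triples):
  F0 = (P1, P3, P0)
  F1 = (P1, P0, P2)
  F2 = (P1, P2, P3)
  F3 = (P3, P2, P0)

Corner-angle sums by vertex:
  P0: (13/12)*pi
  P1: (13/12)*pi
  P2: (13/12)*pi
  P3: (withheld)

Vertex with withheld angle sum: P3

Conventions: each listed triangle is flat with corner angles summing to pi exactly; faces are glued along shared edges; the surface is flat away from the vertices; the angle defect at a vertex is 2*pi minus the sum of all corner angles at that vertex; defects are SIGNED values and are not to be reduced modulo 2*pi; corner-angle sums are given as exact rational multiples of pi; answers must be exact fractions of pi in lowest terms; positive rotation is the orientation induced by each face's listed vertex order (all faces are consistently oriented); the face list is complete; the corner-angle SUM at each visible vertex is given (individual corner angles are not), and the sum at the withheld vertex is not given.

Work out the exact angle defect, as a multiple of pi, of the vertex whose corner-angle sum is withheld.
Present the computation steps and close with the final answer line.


V = 4, E = 6, F = 4; chi = V - E + F = 2
Gauss-Bonnet: total defect = 2*pi*chi = 4*pi; visible defects sum to (11/4)*pi

Answer: defect(P3) = (5/4)*pi


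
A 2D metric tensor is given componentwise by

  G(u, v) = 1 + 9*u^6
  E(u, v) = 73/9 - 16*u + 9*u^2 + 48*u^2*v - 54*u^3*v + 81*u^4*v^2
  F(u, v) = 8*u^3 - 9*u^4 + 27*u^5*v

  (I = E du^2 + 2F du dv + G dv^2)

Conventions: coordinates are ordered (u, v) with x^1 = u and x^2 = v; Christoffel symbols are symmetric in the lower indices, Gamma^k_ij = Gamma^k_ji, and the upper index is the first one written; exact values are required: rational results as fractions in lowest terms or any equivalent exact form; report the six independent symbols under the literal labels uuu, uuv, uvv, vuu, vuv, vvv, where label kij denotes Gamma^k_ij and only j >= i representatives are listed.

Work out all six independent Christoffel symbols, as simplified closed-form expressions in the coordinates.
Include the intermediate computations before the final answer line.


E = 73/9 - 16*u + 9*u^2 + 48*u^2*v - 54*u^3*v + 81*u^4*v^2; F = 8*u^3 - 9*u^4 + 27*u^5*v; G = 1 + 9*u^6
Gamma^k_ij = (1/2) g^{kl} (d_i g_jl + d_j g_il - d_l g_ij), with g^inv = (1/(EG-F^2)) [[G, -F], [-F, E]]
first partials: E_u = -16 + 18*u + 96*u*v - 162*u^2*v + 324*u^3*v^2, E_v = 48*u^2 - 54*u^3 + 162*u^4*v, F_u = 24*u^2 - 36*u^3 + 135*u^4*v, F_v = 27*u^5, G_u = 54*u^5, G_v = 0
D = EG - F^2 = 73/9 - 16*u + 9*u^2 + 48*u^2*v - 54*u^3*v + 81*u^4*v^2 + 9*u^6
expanded: Gamma^u_uu = (G E_u - 2F F_u + F E_v)/(2D), Gamma^u_uv = (G E_v - F G_u)/(2D), Gamma^u_vv = (2G F_v - G G_u - F G_v)/(2D), Gamma^v_uu = (2E F_u - E E_v - F E_u)/(2D), Gamma^v_uv = (E G_u - F E_v)/(2D), Gamma^v_vv = (E G_v - 2F F_v + F G_u)/(2D); substitute and cancel common factors

Answer: Gamma_uuu = (1458*u^3*v^2 - 729*u^2*v + 432*u*v + 81*u - 72)/(81*u^6 + 729*u^4*v^2 - 486*u^3*v + 432*u^2*v + 81*u^2 - 144*u + 73), Gamma_uuv = (729*u^4*v - 243*u^3 + 216*u^2)/(81*u^6 + 729*u^4*v^2 - 486*u^3*v + 432*u^2*v + 81*u^2 - 144*u + 73), Gamma_uvv = 0, Gamma_vuu = (486*u^4*v - 81*u^3)/(81*u^6 + 729*u^4*v^2 - 486*u^3*v + 432*u^2*v + 81*u^2 - 144*u + 73), Gamma_vuv = 243*u^5/(81*u^6 + 729*u^4*v^2 - 486*u^3*v + 432*u^2*v + 81*u^2 - 144*u + 73), Gamma_vvv = 0


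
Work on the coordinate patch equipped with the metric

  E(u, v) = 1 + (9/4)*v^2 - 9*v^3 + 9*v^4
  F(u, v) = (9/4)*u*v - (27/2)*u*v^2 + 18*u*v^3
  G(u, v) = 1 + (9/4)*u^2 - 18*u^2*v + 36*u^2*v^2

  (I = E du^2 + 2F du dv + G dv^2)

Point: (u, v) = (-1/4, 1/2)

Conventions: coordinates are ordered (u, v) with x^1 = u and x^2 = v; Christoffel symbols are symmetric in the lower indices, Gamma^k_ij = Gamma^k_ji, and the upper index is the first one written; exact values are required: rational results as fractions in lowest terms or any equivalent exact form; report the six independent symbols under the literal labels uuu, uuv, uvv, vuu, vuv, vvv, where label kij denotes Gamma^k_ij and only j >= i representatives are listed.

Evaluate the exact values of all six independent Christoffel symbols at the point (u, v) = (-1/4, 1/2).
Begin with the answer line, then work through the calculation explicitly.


Answer: Gamma_uuu = 0, Gamma_uuv = 0, Gamma_uvv = 0, Gamma_vuu = 0, Gamma_vuv = -36/73, Gamma_vvv = 36/73

E = 1, F = 0, G = 73/64 at the point
E_u = 0, E_v = 0, F_u = 0, F_v = -9/16, G_u = -9/8, G_v = 9/8
EG - F^2 = 73/64;  g^inv = (64/73) * [[73/64, 0], [0, 1]]
first-kind symbols [ij,l] = (1/2)(d_i g_jl + d_j g_il - d_l g_ij): [uu,u] = E_u/2 = 0, [uu,v] = F_u - E_v/2 = 0, [uv,u] = E_v/2 = 0, [uv,v] = G_u/2 = -9/16, [vv,u] = F_v - G_u/2 = 0, [vv,v] = G_v/2 = 9/16
Gamma^u_ij = (G*[ij,u] - F*[ij,v])/(EG - F^2), Gamma^v_ij = (E*[ij,v] - F*[ij,u])/(EG - F^2)


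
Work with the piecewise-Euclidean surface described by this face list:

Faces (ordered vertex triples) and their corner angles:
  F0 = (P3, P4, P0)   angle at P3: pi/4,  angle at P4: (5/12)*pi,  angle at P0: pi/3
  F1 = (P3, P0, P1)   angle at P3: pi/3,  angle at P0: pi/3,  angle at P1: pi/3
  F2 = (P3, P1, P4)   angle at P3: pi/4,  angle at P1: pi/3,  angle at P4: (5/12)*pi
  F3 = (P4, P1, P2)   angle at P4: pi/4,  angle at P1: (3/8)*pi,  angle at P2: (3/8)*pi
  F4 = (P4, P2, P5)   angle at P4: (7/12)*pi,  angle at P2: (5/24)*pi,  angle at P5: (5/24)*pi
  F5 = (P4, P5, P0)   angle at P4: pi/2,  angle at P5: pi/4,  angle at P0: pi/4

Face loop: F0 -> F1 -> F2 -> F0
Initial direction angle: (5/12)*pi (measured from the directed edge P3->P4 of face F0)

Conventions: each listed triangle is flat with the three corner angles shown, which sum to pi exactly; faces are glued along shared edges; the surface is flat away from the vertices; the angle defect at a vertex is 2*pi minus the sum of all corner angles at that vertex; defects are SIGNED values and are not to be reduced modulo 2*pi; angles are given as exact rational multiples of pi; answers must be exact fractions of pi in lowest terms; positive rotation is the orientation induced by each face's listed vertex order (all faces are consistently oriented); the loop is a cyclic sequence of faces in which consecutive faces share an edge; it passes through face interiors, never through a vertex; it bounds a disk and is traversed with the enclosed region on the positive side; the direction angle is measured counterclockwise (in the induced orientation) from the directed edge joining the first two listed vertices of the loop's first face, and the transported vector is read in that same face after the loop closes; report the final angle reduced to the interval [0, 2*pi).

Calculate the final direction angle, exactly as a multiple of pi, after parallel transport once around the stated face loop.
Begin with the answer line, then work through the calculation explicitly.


Answer: final direction angle = (19/12)*pi

enclosed vertex P3: corner angles sum to (5/6)*pi, defect = 2*pi - (5/6)*pi = (7/6)*pi
the final direction is the initial angle plus the enclosed defects, taken mod 2*pi in the induced orientation
final angle = (5/12)*pi + (7/6)*pi = (19/12)*pi (mod 2*pi)


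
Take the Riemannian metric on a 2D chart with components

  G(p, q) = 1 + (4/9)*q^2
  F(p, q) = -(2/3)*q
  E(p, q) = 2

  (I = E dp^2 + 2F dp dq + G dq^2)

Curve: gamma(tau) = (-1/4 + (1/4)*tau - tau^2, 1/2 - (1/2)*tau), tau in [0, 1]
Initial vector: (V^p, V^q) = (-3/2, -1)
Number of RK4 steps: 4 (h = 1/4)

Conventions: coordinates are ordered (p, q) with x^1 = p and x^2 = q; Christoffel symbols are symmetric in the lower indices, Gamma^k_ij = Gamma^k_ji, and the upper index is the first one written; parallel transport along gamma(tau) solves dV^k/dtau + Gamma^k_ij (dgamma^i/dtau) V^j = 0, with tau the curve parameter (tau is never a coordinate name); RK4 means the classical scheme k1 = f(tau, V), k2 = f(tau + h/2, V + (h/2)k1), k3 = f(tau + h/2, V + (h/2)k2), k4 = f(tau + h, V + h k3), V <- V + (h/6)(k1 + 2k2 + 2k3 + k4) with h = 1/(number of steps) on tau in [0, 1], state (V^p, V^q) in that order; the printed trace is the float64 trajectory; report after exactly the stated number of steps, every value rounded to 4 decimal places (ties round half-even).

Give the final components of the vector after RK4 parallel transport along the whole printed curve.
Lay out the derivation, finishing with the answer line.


gamma'(tau) = (1/4 - 2*tau, -1/2); f(tau, V)^k = -Gamma^k_ij(gamma(tau)) gamma'^i(tau) V^j; h = 1/4; intermediate values shown to 6 dp
curve data and Christoffel symbols at the stage parameters:
  tau = 0.000000: gamma = (-0.250000, 0.500000), gamma' = (0.250000, -0.500000); Gamma_ppp = 0.000000, Gamma_ppq = 0.000000, Gamma_pqq = -0.315789, Gamma_qpp = 0.000000, Gamma_qpq = 0.000000, Gamma_qqq = 0.105263
  tau = 0.125000: gamma = (-0.234375, 0.437500), gamma' = (0.000000, -0.500000); Gamma_ppp = 0.000000, Gamma_ppq = 0.000000, Gamma_pqq = -0.319734, Gamma_qpp = 0.000000, Gamma_qpq = 0.000000, Gamma_qqq = 0.093256
  tau = 0.250000: gamma = (-0.250000, 0.375000), gamma' = (-0.250000, -0.500000); Gamma_ppp = 0.000000, Gamma_ppq = 0.000000, Gamma_pqq = -0.323232, Gamma_qpp = 0.000000, Gamma_qpq = 0.000000, Gamma_qqq = 0.080808
  tau = 0.375000: gamma = (-0.296875, 0.312500), gamma' = (-0.500000, -0.500000); Gamma_ppp = 0.000000, Gamma_ppq = 0.000000, Gamma_pqq = -0.326253, Gamma_qpp = 0.000000, Gamma_qpq = 0.000000, Gamma_qqq = 0.067969
  tau = 0.500000: gamma = (-0.375000, 0.250000), gamma' = (-0.750000, -0.500000); Gamma_ppp = 0.000000, Gamma_ppq = 0.000000, Gamma_pqq = -0.328767, Gamma_qpp = 0.000000, Gamma_qpq = 0.000000, Gamma_qqq = 0.054795
  tau = 0.625000: gamma = (-0.484375, 0.187500), gamma' = (-1.000000, -0.500000); Gamma_ppp = 0.000000, Gamma_ppq = 0.000000, Gamma_pqq = -0.330749, Gamma_qpp = 0.000000, Gamma_qpq = 0.000000, Gamma_qqq = 0.041344
  tau = 0.750000: gamma = (-0.625000, 0.125000), gamma' = (-1.250000, -0.500000); Gamma_ppp = 0.000000, Gamma_ppq = 0.000000, Gamma_pqq = -0.332180, Gamma_qpp = 0.000000, Gamma_qpq = 0.000000, Gamma_qqq = 0.027682
  tau = 0.875000: gamma = (-0.796875, 0.062500), gamma' = (-1.500000, -0.500000); Gamma_ppp = 0.000000, Gamma_ppq = 0.000000, Gamma_pqq = -0.333044, Gamma_qpp = 0.000000, Gamma_qpq = 0.000000, Gamma_qqq = 0.013877
  tau = 1.000000: gamma = (-1.000000, 0.000000), gamma' = (-1.750000, -0.500000); Gamma_ppp = 0.000000, Gamma_ppq = 0.000000, Gamma_pqq = -0.333333, Gamma_qpp = 0.000000, Gamma_qpq = 0.000000, Gamma_qqq = 0.000000
step 0: V^p = -1.5000, V^q = -1.0000
step 1: k1 = (0.157895, -0.052632), k2 = (0.160919, -0.046935), k3 = (0.160805, -0.046901), k4 = (0.163511, -0.040878); V <- V + (h/6)(k1 + 2k2 + 2k3 + k4): V^p = -1.4598, V^q = -1.0117
step 2: k1 = (0.163510, -0.040877), k2 = (0.165871, -0.034557), k3 = (0.165742, -0.034530), k4 = (0.167728, -0.027955); V <- V + (h/6)(k1 + 2k2 + 2k3 + k4): V^p = -1.4184, V^q = -1.0203
step 3: k1 = (0.167727, -0.027955), k2 = (0.169316, -0.021165), k3 = (0.169176, -0.021147), k4 = (0.170346, -0.014196); V <- V + (h/6)(k1 + 2k2 + 2k3 + k4): V^p = -1.3761, V^q = -1.0256
step 4: k1 = (0.170346, -0.014195), k2 = (0.171084, -0.007129), k3 = (0.170937, -0.007122), k4 = (0.171234, 0.000000); V <- V + (h/6)(k1 + 2k2 + 2k3 + k4): V^p = -1.3333, V^q = -1.0274

Answer: V^p = -1.3333, V^q = -1.0274


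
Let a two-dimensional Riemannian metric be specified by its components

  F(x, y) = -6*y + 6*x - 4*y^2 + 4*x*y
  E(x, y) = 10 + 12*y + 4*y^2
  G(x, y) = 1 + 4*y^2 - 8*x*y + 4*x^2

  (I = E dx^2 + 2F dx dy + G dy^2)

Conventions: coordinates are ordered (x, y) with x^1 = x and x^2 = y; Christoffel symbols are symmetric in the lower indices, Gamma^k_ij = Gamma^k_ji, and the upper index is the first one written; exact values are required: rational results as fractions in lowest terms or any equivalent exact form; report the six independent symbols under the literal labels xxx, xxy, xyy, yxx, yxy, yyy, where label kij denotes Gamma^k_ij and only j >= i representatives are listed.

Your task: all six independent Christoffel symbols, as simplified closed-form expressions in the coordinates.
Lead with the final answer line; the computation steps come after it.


Answer: Gamma_xxx = 0, Gamma_xxy = (2*y + 3)/(2*x^2 - 4*x*y + 4*y^2 + 6*y + 5), Gamma_xyy = (-2*y - 3)/(2*x^2 - 4*x*y + 4*y^2 + 6*y + 5), Gamma_yxx = 0, Gamma_yxy = (2*x - 2*y)/(2*x^2 - 4*x*y + 4*y^2 + 6*y + 5), Gamma_yyy = (-2*x + 2*y)/(2*x^2 - 4*x*y + 4*y^2 + 6*y + 5)

E = 10 + 12*y + 4*y^2; F = -6*y + 6*x - 4*y^2 + 4*x*y; G = 1 + 4*y^2 - 8*x*y + 4*x^2
Gamma^k_ij = (1/2) g^{kl} (d_i g_jl + d_j g_il - d_l g_ij), with g^inv = (1/(EG-F^2)) [[G, -F], [-F, E]]
first partials: E_x = 0, E_y = 12 + 8*y, F_x = 6 + 4*y, F_y = -6 - 8*y + 4*x, G_x = -8*y + 8*x, G_y = 8*y - 8*x
D = EG - F^2 = 10 + 12*y + 8*y^2 - 8*x*y + 4*x^2
expanded: Gamma^x_xx = (G E_x - 2F F_x + F E_y)/(2D), Gamma^x_xy = (G E_y - F G_x)/(2D), Gamma^x_yy = (2G F_y - G G_x - F G_y)/(2D), Gamma^y_xx = (2E F_x - E E_y - F E_x)/(2D), Gamma^y_xy = (E G_x - F E_y)/(2D), Gamma^y_yy = (E G_y - 2F F_y + F G_x)/(2D); substitute and cancel common factors


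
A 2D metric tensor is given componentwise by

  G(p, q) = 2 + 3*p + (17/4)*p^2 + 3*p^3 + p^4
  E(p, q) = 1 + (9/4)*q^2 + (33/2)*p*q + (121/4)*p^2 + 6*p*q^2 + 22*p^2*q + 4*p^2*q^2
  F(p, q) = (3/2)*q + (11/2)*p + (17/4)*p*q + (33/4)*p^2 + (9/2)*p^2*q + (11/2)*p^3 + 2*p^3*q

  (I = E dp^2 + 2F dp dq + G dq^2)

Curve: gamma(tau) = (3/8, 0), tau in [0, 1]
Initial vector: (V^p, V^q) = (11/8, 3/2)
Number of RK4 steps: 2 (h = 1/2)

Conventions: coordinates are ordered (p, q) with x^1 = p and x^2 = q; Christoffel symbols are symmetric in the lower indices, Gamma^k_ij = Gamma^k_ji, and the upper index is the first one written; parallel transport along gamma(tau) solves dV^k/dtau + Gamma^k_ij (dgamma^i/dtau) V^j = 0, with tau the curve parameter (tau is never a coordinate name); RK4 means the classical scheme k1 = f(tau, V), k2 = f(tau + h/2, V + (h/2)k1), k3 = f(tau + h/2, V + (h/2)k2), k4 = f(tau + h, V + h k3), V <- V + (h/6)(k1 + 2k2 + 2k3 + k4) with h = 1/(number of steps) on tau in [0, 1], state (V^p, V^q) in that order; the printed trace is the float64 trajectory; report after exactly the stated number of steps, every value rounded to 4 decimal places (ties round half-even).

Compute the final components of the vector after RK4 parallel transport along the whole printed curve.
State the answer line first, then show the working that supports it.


Answer: V^p = 1.3750, V^q = 1.5000

gamma'(tau) = (0, 0); f(tau, V)^k = -Gamma^k_ij(gamma(tau)) gamma'^i(tau) V^j; h = 1/2; intermediate values shown to 6 dp
curve data and Christoffel symbols at the stage parameters:
  tau = 0.000000: gamma = (0.375000, 0.000000), gamma' = (0.000000, 0.000000); Gamma_ppp = 1.391096, Gamma_ppq = 0.569085, Gamma_pqq = 0.000000, Gamma_qpp = 1.148708, Gamma_qpq = 0.469926, Gamma_qqq = 0.000000
  tau = 0.250000: gamma = (0.375000, 0.000000), gamma' = (0.000000, 0.000000); Gamma_ppp = 1.391096, Gamma_ppq = 0.569085, Gamma_pqq = 0.000000, Gamma_qpp = 1.148708, Gamma_qpq = 0.469926, Gamma_qqq = 0.000000
  tau = 0.500000: gamma = (0.375000, 0.000000), gamma' = (0.000000, 0.000000); Gamma_ppp = 1.391096, Gamma_ppq = 0.569085, Gamma_pqq = 0.000000, Gamma_qpp = 1.148708, Gamma_qpq = 0.469926, Gamma_qqq = 0.000000
  tau = 0.750000: gamma = (0.375000, 0.000000), gamma' = (0.000000, 0.000000); Gamma_ppp = 1.391096, Gamma_ppq = 0.569085, Gamma_pqq = 0.000000, Gamma_qpp = 1.148708, Gamma_qpq = 0.469926, Gamma_qqq = 0.000000
  tau = 1.000000: gamma = (0.375000, 0.000000), gamma' = (0.000000, 0.000000); Gamma_ppp = 1.391096, Gamma_ppq = 0.569085, Gamma_pqq = 0.000000, Gamma_qpp = 1.148708, Gamma_qpq = 0.469926, Gamma_qqq = 0.000000
step 0: V^p = 1.3750, V^q = 1.5000
step 1: k1 = (0.000000, 0.000000), k2 = (0.000000, 0.000000), k3 = (0.000000, 0.000000), k4 = (0.000000, 0.000000); V <- V + (h/6)(k1 + 2k2 + 2k3 + k4): V^p = 1.3750, V^q = 1.5000
step 2: k1 = (0.000000, 0.000000), k2 = (0.000000, 0.000000), k3 = (0.000000, 0.000000), k4 = (0.000000, 0.000000); V <- V + (h/6)(k1 + 2k2 + 2k3 + k4): V^p = 1.3750, V^q = 1.5000


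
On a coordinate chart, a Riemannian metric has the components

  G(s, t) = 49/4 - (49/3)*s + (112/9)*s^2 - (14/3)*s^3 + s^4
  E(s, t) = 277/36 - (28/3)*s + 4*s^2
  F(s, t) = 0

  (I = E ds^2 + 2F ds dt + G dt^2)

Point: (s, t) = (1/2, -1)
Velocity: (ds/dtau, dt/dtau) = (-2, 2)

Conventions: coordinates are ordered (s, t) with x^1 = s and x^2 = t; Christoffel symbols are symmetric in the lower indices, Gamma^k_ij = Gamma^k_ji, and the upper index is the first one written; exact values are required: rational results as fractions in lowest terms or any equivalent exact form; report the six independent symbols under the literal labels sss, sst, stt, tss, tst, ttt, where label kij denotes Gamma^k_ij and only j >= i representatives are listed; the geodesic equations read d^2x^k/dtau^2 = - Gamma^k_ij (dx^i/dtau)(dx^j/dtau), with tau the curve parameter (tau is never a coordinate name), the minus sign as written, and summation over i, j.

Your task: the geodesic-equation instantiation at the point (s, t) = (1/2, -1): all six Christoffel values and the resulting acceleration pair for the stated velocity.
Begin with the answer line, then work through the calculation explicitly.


Answer: Gamma_sss = -96/145, Gamma_sst = 0, Gamma_stt = 124/145, Gamma_tss = 0, Gamma_tst = -16/31, Gamma_ttt = 0; accelerations (d^2s/dtau^2, d^2t/dtau^2) = (-112/145, -128/31)

E = 145/36, F = 0, G = 961/144 at the point
E_s = -16/3, E_t = 0, F_s = 0, F_t = 0, G_s = -62/9, G_t = 0
EG - F^2 = 139345/5184;  g^inv = (5184/139345) * [[961/144, 0], [0, 145/36]]
first-kind symbols [ij,l] = (1/2)(d_i g_jl + d_j g_il - d_l g_ij): [ss,s] = E_s/2 = -8/3, [ss,t] = F_s - E_t/2 = 0, [st,s] = E_t/2 = 0, [st,t] = G_s/2 = -31/9, [tt,s] = F_t - G_s/2 = 31/9, [tt,t] = G_t/2 = 0
Gamma^s_ij = (G*[ij,s] - F*[ij,t])/(EG - F^2), Gamma^t_ij = (E*[ij,t] - F*[ij,s])/(EG - F^2)
Gamma_sss = -96/145, Gamma_sst = 0, Gamma_stt = 124/145, Gamma_tss = 0, Gamma_tst = -16/31, Gamma_ttt = 0
d^2s/dtau^2 = -(Gamma_sss*(-2)^2 + 2*Gamma_sst*(-2)*(2) + Gamma_stt*(2)^2) = -112/145
d^2t/dtau^2 = -(Gamma_tss*(-2)^2 + 2*Gamma_tst*(-2)*(2) + Gamma_ttt*(2)^2) = -128/31


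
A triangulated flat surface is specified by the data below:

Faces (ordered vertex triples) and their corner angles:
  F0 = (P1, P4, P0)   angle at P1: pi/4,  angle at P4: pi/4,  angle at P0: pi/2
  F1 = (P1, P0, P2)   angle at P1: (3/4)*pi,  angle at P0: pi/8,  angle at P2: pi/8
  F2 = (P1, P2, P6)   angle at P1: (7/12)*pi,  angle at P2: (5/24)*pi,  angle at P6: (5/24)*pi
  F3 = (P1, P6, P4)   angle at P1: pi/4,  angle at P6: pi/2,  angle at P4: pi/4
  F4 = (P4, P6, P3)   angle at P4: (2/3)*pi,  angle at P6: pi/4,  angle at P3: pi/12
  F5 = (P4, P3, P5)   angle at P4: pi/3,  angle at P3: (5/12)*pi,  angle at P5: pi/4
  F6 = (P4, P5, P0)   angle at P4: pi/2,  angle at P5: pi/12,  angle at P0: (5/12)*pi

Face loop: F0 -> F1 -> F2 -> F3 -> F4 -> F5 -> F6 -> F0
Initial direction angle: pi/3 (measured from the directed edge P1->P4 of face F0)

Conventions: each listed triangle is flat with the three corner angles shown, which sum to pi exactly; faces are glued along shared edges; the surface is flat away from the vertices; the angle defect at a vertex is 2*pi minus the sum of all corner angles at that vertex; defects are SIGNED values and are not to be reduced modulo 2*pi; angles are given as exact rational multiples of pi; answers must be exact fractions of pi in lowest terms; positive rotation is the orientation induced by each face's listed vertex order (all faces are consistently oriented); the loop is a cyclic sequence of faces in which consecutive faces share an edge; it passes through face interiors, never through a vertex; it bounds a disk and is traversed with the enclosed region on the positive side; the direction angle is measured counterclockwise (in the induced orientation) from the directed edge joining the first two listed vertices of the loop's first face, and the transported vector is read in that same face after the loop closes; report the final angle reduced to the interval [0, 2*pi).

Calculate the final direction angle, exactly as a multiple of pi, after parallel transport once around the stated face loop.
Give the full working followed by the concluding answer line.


enclosed vertex P1: corner angles sum to (11/6)*pi, defect = 2*pi - (11/6)*pi = pi/6
enclosed vertex P4: corner angles sum to 2*pi, defect = 2*pi - 2*pi = 0
final direction = starting direction + enclosed defect total, reduced mod 2*pi (induced orientation)
final angle = pi/3 + pi/6 = pi/2 (mod 2*pi)

Answer: final direction angle = pi/2


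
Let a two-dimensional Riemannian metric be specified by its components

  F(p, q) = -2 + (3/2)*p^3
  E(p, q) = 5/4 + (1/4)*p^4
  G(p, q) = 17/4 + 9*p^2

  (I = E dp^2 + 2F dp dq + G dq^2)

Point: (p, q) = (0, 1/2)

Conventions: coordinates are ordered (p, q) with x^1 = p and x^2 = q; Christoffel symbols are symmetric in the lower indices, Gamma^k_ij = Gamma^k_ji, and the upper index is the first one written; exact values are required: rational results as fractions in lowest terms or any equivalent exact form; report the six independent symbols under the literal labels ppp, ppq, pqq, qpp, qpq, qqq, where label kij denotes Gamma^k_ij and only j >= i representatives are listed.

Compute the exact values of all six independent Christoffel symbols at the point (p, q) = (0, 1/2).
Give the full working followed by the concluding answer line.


E = 5/4, F = -2, G = 17/4 at the point
E_p = 0, E_q = 0, F_p = 0, F_q = 0, G_p = 0, G_q = 0
EG - F^2 = 21/16;  g^inv = (16/21) * [[17/4, 2], [2, 5/4]]
first-kind symbols [ij,l] = (1/2)(d_i g_jl + d_j g_il - d_l g_ij): [pp,p] = E_p/2 = 0, [pp,q] = F_p - E_q/2 = 0, [pq,p] = E_q/2 = 0, [pq,q] = G_p/2 = 0, [qq,p] = F_q - G_p/2 = 0, [qq,q] = G_q/2 = 0
Gamma^p_ij = (G*[ij,p] - F*[ij,q])/(EG - F^2), Gamma^q_ij = (E*[ij,q] - F*[ij,p])/(EG - F^2)

Answer: Gamma_ppp = 0, Gamma_ppq = 0, Gamma_pqq = 0, Gamma_qpp = 0, Gamma_qpq = 0, Gamma_qqq = 0


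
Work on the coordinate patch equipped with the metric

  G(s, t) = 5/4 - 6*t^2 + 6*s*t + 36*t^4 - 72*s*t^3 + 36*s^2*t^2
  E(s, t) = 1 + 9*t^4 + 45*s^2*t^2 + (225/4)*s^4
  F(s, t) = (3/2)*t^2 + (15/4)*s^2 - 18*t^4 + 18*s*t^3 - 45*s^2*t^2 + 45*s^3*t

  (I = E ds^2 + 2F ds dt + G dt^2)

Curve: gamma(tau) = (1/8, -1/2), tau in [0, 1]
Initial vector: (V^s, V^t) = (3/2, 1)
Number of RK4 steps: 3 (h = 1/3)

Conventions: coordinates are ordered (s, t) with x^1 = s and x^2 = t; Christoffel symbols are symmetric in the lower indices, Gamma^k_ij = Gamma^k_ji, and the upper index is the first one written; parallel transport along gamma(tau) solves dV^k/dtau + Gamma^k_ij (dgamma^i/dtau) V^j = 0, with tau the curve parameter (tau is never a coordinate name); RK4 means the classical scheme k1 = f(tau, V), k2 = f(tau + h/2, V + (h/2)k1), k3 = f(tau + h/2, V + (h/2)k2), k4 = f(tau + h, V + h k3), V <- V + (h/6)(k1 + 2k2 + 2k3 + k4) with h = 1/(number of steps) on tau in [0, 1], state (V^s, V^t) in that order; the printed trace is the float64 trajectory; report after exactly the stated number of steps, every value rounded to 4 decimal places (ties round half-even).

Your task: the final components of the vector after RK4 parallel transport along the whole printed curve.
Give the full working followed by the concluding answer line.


gamma'(tau) = (0, 0); f(tau, V)^k = -Gamma^k_ij(gamma(tau)) gamma'^i(tau) V^j; h = 1/3; intermediate values shown to 6 dp
curve data and Christoffel symbols at the stage parameters:
  tau = 0.000000: gamma = (0.125000, -0.500000), gamma' = (0.000000, 0.000000); Gamma_sss = 0.446373, Gamma_sst = -0.714197, Gamma_stt = 1.606944, Gamma_tss = -0.707763, Gamma_tst = 1.132421, Gamma_ttt = -2.547947
  tau = 0.166667: gamma = (0.125000, -0.500000), gamma' = (0.000000, 0.000000); Gamma_sss = 0.446373, Gamma_sst = -0.714197, Gamma_stt = 1.606944, Gamma_tss = -0.707763, Gamma_tst = 1.132421, Gamma_ttt = -2.547947
  tau = 0.333333: gamma = (0.125000, -0.500000), gamma' = (0.000000, 0.000000); Gamma_sss = 0.446373, Gamma_sst = -0.714197, Gamma_stt = 1.606944, Gamma_tss = -0.707763, Gamma_tst = 1.132421, Gamma_ttt = -2.547947
  tau = 0.500000: gamma = (0.125000, -0.500000), gamma' = (0.000000, 0.000000); Gamma_sss = 0.446373, Gamma_sst = -0.714197, Gamma_stt = 1.606944, Gamma_tss = -0.707763, Gamma_tst = 1.132421, Gamma_ttt = -2.547947
  tau = 0.666667: gamma = (0.125000, -0.500000), gamma' = (0.000000, 0.000000); Gamma_sss = 0.446373, Gamma_sst = -0.714197, Gamma_stt = 1.606944, Gamma_tss = -0.707763, Gamma_tst = 1.132421, Gamma_ttt = -2.547947
  tau = 0.833333: gamma = (0.125000, -0.500000), gamma' = (0.000000, 0.000000); Gamma_sss = 0.446373, Gamma_sst = -0.714197, Gamma_stt = 1.606944, Gamma_tss = -0.707763, Gamma_tst = 1.132421, Gamma_ttt = -2.547947
  tau = 1.000000: gamma = (0.125000, -0.500000), gamma' = (0.000000, 0.000000); Gamma_sss = 0.446373, Gamma_sst = -0.714197, Gamma_stt = 1.606944, Gamma_tss = -0.707763, Gamma_tst = 1.132421, Gamma_ttt = -2.547947
step 0: V^s = 1.5000, V^t = 1.0000
step 1: k1 = (0.000000, 0.000000), k2 = (0.000000, 0.000000), k3 = (0.000000, 0.000000), k4 = (0.000000, 0.000000); V <- V + (h/6)(k1 + 2k2 + 2k3 + k4): V^s = 1.5000, V^t = 1.0000
step 2: k1 = (0.000000, 0.000000), k2 = (0.000000, 0.000000), k3 = (0.000000, 0.000000), k4 = (0.000000, 0.000000); V <- V + (h/6)(k1 + 2k2 + 2k3 + k4): V^s = 1.5000, V^t = 1.0000
step 3: k1 = (0.000000, 0.000000), k2 = (0.000000, 0.000000), k3 = (0.000000, 0.000000), k4 = (0.000000, 0.000000); V <- V + (h/6)(k1 + 2k2 + 2k3 + k4): V^s = 1.5000, V^t = 1.0000

Answer: V^s = 1.5000, V^t = 1.0000


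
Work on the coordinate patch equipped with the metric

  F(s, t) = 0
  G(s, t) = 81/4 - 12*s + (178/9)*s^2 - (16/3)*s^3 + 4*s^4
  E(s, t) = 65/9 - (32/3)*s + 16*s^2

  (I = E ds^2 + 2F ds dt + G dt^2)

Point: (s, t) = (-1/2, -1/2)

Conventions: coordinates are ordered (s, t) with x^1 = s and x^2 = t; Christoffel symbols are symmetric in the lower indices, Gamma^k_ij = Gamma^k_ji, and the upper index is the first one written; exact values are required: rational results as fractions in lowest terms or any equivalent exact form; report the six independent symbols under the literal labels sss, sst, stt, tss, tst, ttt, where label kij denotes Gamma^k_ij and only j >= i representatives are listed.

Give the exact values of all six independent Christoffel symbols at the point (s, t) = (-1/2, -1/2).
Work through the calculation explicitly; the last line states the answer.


E = 149/9, F = 0, G = 289/9 at the point
E_s = -80/3, E_t = 0, F_s = 0, F_t = 0, G_s = -340/9, G_t = 0
EG - F^2 = 43061/81;  g^inv = (81/43061) * [[289/9, 0], [0, 149/9]]
first-kind symbols [ij,l] = (1/2)(d_i g_jl + d_j g_il - d_l g_ij): [ss,s] = E_s/2 = -40/3, [ss,t] = F_s - E_t/2 = 0, [st,s] = E_t/2 = 0, [st,t] = G_s/2 = -170/9, [tt,s] = F_t - G_s/2 = 170/9, [tt,t] = G_t/2 = 0
Gamma^s_ij = (G*[ij,s] - F*[ij,t])/(EG - F^2), Gamma^t_ij = (E*[ij,t] - F*[ij,s])/(EG - F^2)

Answer: Gamma_sss = -120/149, Gamma_sst = 0, Gamma_stt = 170/149, Gamma_tss = 0, Gamma_tst = -10/17, Gamma_ttt = 0


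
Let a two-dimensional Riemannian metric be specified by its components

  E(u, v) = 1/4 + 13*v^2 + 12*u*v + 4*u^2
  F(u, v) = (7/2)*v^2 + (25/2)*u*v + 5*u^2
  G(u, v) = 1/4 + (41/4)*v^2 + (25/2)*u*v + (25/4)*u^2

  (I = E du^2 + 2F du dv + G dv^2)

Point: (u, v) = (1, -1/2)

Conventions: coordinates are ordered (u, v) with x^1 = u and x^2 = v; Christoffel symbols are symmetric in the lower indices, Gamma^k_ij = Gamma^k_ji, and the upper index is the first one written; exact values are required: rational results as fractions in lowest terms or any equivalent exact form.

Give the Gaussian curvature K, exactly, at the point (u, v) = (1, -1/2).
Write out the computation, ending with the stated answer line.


E = 3/2, F = -3/8, G = 45/16, EG - F^2 = 261/64 at the point
E_u = 2, E_v = -1, F_u = 15/4, F_v = 9, G_u = 25/4, G_v = 9/4
E_vv = 26, F_uv = 25/2, G_uu = 25/2
Apply the Brioschi formula K = (det M1 - det M2)/(EG - F^2)^2 over the derivative matrices of E, F, G.
M1 = [[-E_vv/2 + F_uv - G_uu/2, E_u/2, F_u - E_v/2], [F_v - G_u/2, E, F], [G_v/2, F, G]] = [[-27/4, 1, 17/4], [47/8, 3/2, -3/8], [9/8, -3/8, 45/16]]; det M1 = -7809/128
M2 = [[0, E_v/2, G_u/2], [E_v/2, E, F], [G_u/2, F, G]] = [[0, -1/2, 25/8], [-1/2, 3/2, -3/8], [25/8, -3/8, 45/16]]; det M2 = -1815/128
det M1 - det M2 = -2997/64; K = -2997/64 / (261/64)^2 = -2368/841

Answer: K = -2368/841


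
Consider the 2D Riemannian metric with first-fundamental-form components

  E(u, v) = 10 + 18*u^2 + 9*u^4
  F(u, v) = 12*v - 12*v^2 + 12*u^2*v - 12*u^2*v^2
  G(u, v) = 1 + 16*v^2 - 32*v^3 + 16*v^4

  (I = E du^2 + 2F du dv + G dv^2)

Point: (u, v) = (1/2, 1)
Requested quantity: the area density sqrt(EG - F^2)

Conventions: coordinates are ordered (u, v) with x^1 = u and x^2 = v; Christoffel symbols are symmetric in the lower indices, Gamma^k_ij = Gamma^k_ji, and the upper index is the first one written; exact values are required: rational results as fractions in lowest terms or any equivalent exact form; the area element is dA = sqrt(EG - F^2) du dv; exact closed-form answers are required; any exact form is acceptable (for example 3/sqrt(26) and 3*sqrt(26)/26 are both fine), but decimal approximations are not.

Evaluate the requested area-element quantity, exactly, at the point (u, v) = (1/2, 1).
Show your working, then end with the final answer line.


E = 241/16, F = 0, G = 1; EG - F^2 = 241/16

Answer: sqrt(EG - F^2) = sqrt(241)/4
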